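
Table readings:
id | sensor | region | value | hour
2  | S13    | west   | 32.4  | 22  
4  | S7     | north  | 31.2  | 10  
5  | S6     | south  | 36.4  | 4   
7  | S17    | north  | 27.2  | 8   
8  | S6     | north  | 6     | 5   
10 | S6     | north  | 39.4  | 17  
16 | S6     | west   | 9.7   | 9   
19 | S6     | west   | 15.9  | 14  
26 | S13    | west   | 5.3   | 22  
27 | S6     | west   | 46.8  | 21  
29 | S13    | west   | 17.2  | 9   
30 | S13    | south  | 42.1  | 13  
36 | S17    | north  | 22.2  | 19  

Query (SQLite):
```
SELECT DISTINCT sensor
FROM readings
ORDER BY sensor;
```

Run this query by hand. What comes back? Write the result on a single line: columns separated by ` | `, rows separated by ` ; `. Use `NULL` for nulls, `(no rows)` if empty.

S13 ; S17 ; S6 ; S7

Collect distinct sensor values from readings.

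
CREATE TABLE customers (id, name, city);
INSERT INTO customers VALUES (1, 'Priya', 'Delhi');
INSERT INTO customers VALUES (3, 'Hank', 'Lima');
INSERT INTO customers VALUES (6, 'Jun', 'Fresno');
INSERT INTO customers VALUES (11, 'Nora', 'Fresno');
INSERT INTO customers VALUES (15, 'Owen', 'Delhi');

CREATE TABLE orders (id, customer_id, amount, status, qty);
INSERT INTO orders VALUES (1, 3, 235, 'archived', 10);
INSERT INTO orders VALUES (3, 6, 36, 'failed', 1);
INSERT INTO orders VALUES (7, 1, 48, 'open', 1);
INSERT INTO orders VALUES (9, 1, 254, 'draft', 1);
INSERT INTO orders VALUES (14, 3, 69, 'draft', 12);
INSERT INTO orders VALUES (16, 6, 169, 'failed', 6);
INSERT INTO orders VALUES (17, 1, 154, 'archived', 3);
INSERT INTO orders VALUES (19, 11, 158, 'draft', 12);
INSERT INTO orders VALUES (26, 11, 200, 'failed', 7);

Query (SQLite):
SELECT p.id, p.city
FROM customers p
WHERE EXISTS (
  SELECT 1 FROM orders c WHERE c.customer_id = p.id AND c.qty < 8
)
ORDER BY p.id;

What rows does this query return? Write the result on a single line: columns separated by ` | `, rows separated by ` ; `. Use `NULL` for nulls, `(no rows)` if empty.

For each customers row, check whether any orders with matching customer_id has qty < 8.
Keep rows where that is true.

1 | Delhi ; 6 | Fresno ; 11 | Fresno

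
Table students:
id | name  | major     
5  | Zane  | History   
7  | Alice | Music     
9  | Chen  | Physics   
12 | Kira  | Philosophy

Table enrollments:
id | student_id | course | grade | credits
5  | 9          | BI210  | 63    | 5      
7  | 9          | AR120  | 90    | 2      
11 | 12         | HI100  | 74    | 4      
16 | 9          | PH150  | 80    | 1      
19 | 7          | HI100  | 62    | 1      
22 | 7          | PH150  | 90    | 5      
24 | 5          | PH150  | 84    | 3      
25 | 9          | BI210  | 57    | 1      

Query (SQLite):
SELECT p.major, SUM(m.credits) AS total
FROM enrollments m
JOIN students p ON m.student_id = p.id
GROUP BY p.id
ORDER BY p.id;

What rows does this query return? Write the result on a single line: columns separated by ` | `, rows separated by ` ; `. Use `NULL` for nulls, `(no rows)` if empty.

History | 3 ; Music | 6 ; Physics | 9 ; Philosophy | 4

Join each enrollments row to its students via student_id.
Group joined rows by students.id; compute SUM(m.credits) per group.
  5: ids {24} → SUM(m.credits)=3
  7: ids {19, 22} → SUM(m.credits)=6
  9: ids {5, 7, 16, 25} → SUM(m.credits)=9
  12: ids {11} → SUM(m.credits)=4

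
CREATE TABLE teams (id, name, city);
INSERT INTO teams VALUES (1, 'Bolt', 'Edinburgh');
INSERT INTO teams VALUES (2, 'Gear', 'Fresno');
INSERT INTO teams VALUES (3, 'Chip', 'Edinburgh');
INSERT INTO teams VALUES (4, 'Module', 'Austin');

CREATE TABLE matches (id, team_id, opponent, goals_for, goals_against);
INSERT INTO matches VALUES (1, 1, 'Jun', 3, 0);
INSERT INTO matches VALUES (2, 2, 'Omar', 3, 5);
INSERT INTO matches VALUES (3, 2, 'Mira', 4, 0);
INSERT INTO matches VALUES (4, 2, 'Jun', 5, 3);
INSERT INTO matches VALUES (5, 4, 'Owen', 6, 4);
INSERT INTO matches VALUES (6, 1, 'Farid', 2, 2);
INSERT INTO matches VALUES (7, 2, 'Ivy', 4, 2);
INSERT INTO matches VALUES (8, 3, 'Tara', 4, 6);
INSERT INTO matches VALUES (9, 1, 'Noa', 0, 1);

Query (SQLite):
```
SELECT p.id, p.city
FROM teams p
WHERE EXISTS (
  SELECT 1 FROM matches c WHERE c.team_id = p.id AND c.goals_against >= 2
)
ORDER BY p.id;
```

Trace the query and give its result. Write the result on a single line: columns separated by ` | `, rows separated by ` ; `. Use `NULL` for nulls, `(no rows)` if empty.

1 | Edinburgh ; 2 | Fresno ; 3 | Edinburgh ; 4 | Austin

For each teams row, check whether any matches with matching team_id has goals_against >= 2.
Keep rows where that is true.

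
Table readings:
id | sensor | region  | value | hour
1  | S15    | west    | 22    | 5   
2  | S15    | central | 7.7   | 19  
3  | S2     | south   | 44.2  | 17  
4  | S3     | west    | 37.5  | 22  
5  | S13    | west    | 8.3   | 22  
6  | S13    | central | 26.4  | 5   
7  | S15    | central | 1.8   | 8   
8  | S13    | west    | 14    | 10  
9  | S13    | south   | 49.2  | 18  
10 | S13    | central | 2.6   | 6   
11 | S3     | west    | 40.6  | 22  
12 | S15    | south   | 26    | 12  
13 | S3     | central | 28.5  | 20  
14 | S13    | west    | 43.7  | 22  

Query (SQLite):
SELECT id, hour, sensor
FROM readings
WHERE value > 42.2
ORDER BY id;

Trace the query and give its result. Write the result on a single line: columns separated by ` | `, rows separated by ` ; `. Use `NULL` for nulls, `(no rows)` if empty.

3 | 17 | S2 ; 9 | 18 | S13 ; 14 | 22 | S13

value > 42.2: ids {3, 9, 14}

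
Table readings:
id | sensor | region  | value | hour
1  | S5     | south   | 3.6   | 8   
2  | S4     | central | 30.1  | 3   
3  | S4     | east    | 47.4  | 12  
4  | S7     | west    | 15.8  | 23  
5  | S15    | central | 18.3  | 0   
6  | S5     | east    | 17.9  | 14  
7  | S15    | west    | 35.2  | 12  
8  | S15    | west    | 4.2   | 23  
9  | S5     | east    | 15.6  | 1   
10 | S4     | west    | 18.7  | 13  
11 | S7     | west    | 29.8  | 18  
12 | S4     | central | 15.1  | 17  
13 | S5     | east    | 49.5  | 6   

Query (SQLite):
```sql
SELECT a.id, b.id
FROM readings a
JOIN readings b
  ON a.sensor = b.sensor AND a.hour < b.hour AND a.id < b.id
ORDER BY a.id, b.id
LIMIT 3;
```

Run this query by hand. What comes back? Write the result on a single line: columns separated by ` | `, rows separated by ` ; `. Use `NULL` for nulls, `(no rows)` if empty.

1 | 6 ; 2 | 3 ; 2 | 10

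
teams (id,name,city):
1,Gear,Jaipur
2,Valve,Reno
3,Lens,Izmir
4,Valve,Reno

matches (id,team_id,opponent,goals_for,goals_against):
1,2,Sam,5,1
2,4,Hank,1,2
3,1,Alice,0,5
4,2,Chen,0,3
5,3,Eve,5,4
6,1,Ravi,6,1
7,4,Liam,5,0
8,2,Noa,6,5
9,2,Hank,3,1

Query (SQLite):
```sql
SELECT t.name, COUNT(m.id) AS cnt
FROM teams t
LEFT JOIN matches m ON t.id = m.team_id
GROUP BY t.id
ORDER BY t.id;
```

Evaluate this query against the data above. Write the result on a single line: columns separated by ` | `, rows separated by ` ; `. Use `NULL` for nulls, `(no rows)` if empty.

Gear | 2 ; Valve | 4 ; Lens | 1 ; Valve | 2

LEFT JOIN keeps every teams row; unmatched ones get NULL for matches columns.
Group by teams.id and compute COUNT(m.id). COUNT(col) of an all-NULL group is 0.
  1: ids {3, 6} → COUNT(m.id)=2
  2: ids {1, 4, 8, 9} → COUNT(m.id)=4
  3: ids {5} → COUNT(m.id)=1
  4: ids {2, 7} → COUNT(m.id)=2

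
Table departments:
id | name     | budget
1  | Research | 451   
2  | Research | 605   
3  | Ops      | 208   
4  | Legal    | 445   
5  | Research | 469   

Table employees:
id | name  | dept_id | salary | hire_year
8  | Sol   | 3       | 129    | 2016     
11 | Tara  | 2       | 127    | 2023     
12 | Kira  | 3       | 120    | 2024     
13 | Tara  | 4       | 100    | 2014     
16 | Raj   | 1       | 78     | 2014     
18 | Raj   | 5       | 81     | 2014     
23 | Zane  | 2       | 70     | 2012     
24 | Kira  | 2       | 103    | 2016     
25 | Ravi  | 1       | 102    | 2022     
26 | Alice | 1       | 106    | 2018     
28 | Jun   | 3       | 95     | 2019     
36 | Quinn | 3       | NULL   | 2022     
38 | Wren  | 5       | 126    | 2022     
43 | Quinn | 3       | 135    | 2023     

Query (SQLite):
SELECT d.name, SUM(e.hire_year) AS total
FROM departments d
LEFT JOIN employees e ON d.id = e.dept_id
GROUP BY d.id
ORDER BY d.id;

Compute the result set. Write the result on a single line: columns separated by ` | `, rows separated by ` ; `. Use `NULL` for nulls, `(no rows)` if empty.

Research | 6054 ; Research | 6051 ; Ops | 10104 ; Legal | 2014 ; Research | 4036

LEFT JOIN keeps every departments row; unmatched ones get NULL for employees columns.
Group by departments.id and compute SUM(e.hire_year). SUM over an all-NULL group is NULL.
  1: ids {16, 25, 26} → SUM(e.hire_year)=6054
  2: ids {11, 23, 24} → SUM(e.hire_year)=6051
  3: ids {8, 12, 28, 36, 43} → SUM(e.hire_year)=10104
  4: ids {13} → SUM(e.hire_year)=2014
  5: ids {18, 38} → SUM(e.hire_year)=4036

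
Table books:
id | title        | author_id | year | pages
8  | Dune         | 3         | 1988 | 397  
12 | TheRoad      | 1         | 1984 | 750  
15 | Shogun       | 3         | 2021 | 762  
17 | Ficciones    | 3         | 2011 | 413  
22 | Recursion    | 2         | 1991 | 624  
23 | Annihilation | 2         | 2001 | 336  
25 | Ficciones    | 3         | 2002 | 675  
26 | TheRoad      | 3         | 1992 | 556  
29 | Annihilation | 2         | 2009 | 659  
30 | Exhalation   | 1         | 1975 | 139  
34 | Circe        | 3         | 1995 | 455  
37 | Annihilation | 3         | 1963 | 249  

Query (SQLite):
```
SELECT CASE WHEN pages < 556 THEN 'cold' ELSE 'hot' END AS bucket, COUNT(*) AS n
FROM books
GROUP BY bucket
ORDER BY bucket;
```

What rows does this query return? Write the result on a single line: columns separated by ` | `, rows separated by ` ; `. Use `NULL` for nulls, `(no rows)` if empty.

Bucket rows by pages < 556 → 'cold' else 'hot'; count each bucket.

cold | 6 ; hot | 6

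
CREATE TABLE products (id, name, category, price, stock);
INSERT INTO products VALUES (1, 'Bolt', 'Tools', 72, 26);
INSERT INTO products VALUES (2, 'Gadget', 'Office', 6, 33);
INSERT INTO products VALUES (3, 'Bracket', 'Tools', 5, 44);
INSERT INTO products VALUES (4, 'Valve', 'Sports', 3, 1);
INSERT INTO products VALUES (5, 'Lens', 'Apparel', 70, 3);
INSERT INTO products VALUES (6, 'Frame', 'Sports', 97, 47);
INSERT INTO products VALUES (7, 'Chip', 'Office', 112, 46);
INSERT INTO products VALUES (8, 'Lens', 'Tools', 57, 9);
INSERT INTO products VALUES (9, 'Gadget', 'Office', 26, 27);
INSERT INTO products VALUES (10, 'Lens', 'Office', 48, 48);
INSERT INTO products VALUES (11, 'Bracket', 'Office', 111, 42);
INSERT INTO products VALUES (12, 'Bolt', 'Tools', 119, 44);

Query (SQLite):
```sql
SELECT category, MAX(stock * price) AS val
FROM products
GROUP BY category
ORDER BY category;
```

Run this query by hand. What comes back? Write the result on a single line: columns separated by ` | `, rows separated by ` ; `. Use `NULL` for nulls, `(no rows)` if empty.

For each row compute stock * price.
Group by category; take MAX of the expression per group.
  Apparel: ids {5} → MAX(stock * price)=210
  Office: ids {2, 7, 9, 10, 11} → MAX(stock * price)=5152
  Sports: ids {4, 6} → MAX(stock * price)=4559
  Tools: ids {1, 3, 8, 12} → MAX(stock * price)=5236

Apparel | 210 ; Office | 5152 ; Sports | 4559 ; Tools | 5236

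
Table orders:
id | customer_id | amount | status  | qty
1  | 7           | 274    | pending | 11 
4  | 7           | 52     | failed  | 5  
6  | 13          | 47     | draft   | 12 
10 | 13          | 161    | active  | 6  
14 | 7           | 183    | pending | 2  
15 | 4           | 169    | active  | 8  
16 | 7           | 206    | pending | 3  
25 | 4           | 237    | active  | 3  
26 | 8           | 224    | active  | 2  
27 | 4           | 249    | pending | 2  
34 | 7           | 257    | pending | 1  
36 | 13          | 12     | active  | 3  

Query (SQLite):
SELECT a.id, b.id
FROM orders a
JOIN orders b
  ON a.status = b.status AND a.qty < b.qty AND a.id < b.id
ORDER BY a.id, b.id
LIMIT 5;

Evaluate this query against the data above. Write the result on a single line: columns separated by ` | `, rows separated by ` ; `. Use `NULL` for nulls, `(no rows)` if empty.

Pairs (a,b) with same status, a.qty < b.qty, a.id < b.id.
status groups: active:{10,15,25,26,36} draft:{6} failed:{4} pending:{1,14,16,27,34}
Ordered by (a.id, b.id); first 5.

10 | 15 ; 14 | 16 ; 26 | 36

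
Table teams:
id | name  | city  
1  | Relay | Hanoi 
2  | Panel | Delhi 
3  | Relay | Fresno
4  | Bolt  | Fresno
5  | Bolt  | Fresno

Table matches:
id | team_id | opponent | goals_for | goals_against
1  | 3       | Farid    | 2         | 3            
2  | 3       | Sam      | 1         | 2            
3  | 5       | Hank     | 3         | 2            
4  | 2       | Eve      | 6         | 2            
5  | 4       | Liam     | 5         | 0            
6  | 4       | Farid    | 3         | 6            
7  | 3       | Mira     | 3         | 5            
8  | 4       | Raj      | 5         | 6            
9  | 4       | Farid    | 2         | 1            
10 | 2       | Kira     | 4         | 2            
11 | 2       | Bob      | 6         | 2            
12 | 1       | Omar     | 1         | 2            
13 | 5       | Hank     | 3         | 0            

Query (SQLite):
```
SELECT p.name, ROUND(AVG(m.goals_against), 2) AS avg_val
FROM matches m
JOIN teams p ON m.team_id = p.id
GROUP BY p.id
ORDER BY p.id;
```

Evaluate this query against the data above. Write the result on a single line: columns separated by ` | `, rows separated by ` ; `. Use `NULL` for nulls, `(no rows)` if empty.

Relay | 2 ; Panel | 2 ; Relay | 3.33 ; Bolt | 3.25 ; Bolt | 1

Join each matches row to its teams via team_id.
Group joined rows by teams.id; compute ROUND(AVG(m.goals_against), 2) per group.
  1: ids {12} → ROUND(AVG(m.goals_against), 2)=2
  2: ids {4, 10, 11} → ROUND(AVG(m.goals_against), 2)=2
  3: ids {1, 2, 7} → ROUND(AVG(m.goals_against), 2)=3.33
  4: ids {5, 6, 8, 9} → ROUND(AVG(m.goals_against), 2)=3.25
  5: ids {3, 13} → ROUND(AVG(m.goals_against), 2)=1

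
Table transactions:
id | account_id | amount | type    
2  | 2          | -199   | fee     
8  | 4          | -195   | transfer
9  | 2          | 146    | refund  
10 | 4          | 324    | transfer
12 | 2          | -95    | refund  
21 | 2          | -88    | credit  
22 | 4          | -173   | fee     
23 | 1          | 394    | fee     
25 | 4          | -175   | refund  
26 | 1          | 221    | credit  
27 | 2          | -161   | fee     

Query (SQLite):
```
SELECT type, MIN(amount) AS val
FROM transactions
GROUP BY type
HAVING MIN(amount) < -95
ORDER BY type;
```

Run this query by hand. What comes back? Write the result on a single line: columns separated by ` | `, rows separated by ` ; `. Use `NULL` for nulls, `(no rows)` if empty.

Partition transactions by type; compute MIN(amount) within each group.
HAVING: keep groups where MIN(amount) < -95.
  credit: ids {21, 26} → MIN(amount)=-88
  fee: ids {2, 22, 23, 27} → MIN(amount)=-199
  refund: ids {9, 12, 25} → MIN(amount)=-175
  transfer: ids {8, 10} → MIN(amount)=-195

fee | -199 ; refund | -175 ; transfer | -195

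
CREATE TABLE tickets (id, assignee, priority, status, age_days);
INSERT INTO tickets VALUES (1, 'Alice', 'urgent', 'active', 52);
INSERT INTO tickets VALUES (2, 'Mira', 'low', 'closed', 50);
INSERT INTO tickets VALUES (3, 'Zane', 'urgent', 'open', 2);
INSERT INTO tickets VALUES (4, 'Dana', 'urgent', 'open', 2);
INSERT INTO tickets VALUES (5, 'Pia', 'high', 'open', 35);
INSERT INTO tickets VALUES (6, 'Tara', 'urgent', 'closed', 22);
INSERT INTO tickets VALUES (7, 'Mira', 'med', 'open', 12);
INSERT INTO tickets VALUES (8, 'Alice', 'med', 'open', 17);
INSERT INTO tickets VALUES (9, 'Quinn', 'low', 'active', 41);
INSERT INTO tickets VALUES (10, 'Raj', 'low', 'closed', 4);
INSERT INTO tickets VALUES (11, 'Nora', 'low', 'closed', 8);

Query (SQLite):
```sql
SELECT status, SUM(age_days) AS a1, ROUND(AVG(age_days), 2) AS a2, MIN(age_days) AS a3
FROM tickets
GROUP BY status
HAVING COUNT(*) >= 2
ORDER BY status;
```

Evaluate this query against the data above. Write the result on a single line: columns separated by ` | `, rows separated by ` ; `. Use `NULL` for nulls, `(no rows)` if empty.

Group tickets by status.
Per group compute: SUM(age_days), ROUND(AVG(age_days), 2), MIN(age_days).
HAVING: drop groups with fewer than 2 rows.
  active: ids {1, 9} → SUM(age_days)=93, ROUND(AVG(age_days), 2)=46.5, MIN(age_days)=41
  closed: ids {2, 6, 10, 11} → SUM(age_days)=84, ROUND(AVG(age_days), 2)=21, MIN(age_days)=4
  open: ids {3, 4, 5, 7, 8} → SUM(age_days)=68, ROUND(AVG(age_days), 2)=13.6, MIN(age_days)=2

active | 93 | 46.5 | 41 ; closed | 84 | 21 | 4 ; open | 68 | 13.6 | 2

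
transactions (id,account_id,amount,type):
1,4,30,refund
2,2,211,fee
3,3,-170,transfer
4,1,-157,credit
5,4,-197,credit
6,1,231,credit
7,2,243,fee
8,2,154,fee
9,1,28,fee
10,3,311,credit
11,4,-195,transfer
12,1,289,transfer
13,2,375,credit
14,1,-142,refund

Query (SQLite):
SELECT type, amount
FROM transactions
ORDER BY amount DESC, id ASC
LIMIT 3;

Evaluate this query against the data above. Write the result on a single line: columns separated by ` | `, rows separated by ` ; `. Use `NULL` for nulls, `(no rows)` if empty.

Sort by amount desc, tiebreak id asc: (375, id=13), (311, id=10), (289, id=12), (243, id=7), (231, id=6), (211, id=2) …. Take first 3.

credit | 375 ; credit | 311 ; transfer | 289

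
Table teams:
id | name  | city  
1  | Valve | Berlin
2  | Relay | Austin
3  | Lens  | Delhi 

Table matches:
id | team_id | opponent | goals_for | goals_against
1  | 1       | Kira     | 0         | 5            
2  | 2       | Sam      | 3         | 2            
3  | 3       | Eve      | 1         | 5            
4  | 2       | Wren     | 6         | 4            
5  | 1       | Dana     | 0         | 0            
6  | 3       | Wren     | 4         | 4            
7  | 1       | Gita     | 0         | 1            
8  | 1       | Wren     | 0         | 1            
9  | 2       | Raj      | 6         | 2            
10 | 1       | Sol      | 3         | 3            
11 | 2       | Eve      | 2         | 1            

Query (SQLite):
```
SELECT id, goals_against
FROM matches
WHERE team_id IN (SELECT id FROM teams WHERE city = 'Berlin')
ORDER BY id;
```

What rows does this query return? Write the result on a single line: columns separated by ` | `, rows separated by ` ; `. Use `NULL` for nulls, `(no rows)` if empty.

1 | 5 ; 5 | 0 ; 7 | 1 ; 8 | 1 ; 10 | 3

Inner query: teams.id where city = 'Berlin'.
Outer: keep matches rows whose team_id is in that set.
Inner query → {1}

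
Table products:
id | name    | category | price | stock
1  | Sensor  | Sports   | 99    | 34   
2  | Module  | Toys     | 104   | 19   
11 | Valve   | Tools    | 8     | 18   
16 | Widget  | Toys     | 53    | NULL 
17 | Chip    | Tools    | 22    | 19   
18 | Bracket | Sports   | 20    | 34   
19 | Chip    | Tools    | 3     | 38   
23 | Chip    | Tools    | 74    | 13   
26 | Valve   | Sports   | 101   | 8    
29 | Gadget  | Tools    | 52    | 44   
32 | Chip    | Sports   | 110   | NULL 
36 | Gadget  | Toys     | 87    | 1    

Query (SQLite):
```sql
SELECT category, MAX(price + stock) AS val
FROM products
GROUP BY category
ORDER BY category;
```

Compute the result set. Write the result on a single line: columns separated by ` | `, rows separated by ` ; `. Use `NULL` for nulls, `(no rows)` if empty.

For each row compute price + stock.
Group by category; take MAX of the expression per group.
  Sports: ids {1, 18, 26, 32} → MAX(price + stock)=133
  Tools: ids {11, 17, 19, 23, 29} → MAX(price + stock)=96
  Toys: ids {2, 16, 36} → MAX(price + stock)=123

Sports | 133 ; Tools | 96 ; Toys | 123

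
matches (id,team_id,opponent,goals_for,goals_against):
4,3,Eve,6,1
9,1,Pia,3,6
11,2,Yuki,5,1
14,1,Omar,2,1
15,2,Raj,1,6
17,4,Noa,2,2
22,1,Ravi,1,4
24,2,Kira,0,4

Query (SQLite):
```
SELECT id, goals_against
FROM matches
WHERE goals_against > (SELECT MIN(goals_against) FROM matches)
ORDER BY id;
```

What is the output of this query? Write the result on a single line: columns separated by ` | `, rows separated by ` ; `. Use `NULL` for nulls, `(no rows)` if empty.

Scalar subquery: MIN(goals_against) over all matches rows = 1.
Keep rows where goals_against > that value.

9 | 6 ; 15 | 6 ; 17 | 2 ; 22 | 4 ; 24 | 4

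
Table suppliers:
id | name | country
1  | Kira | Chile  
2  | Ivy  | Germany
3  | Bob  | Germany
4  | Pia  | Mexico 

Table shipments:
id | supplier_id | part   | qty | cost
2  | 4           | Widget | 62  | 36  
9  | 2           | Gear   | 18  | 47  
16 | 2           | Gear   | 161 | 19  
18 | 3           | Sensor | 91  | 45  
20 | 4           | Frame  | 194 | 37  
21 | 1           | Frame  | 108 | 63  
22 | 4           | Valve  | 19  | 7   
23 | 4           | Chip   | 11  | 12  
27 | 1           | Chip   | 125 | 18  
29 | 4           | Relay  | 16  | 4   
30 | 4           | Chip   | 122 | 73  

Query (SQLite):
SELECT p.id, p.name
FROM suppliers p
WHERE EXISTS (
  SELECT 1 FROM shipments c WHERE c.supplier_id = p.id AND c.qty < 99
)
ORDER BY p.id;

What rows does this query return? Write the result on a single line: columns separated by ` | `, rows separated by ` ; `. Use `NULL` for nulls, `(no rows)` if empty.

2 | Ivy ; 3 | Bob ; 4 | Pia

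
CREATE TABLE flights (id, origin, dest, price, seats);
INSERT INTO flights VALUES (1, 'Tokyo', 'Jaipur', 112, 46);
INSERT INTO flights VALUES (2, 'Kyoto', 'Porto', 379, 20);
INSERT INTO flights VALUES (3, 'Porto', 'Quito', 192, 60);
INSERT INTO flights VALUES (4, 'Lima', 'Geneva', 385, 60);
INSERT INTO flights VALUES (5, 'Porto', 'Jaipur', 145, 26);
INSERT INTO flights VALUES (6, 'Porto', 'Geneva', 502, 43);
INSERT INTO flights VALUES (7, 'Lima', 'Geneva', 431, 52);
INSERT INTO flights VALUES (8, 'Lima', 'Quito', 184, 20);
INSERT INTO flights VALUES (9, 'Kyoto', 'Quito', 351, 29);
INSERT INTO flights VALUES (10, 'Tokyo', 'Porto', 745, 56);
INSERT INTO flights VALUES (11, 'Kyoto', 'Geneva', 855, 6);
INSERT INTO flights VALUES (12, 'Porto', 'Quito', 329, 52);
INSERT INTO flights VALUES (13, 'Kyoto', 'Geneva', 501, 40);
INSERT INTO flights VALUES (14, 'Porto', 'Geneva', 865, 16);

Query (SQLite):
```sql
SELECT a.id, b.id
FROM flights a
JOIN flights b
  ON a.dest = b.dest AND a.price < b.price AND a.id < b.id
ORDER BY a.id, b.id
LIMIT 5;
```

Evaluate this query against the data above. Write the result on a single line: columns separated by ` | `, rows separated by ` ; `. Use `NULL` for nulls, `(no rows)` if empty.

Pairs (a,b) with same dest, a.price < b.price, a.id < b.id.
dest groups: Geneva:{4,6,7,11,13,14} Jaipur:{1,5} Porto:{2,10} Quito:{3,8,9,12}
Ordered by (a.id, b.id); first 5.

1 | 5 ; 2 | 10 ; 3 | 9 ; 3 | 12 ; 4 | 6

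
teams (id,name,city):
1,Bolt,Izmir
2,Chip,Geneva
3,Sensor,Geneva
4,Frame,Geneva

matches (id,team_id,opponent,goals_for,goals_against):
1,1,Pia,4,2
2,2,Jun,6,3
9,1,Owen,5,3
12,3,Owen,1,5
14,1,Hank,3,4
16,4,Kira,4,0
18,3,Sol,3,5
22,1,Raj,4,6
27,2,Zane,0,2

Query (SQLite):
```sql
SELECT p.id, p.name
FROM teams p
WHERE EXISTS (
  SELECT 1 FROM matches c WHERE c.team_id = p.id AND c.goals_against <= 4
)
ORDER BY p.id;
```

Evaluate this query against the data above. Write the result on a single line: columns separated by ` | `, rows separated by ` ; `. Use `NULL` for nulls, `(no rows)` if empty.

For each teams row, check whether any matches with matching team_id has goals_against <= 4.
Keep rows where that is true.

1 | Bolt ; 2 | Chip ; 4 | Frame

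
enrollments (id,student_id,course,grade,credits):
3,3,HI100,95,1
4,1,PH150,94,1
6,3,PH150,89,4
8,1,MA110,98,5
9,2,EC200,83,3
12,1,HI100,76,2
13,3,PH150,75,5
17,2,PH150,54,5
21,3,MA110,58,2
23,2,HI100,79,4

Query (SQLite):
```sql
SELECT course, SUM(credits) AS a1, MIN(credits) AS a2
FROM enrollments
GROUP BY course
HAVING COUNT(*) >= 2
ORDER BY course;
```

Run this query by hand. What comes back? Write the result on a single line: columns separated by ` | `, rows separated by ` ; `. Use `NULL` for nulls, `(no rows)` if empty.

Group enrollments by course.
Per group compute: SUM(credits), MIN(credits).
HAVING: drop groups with fewer than 2 rows.
  EC200: ids {9} → SUM(credits)=3, MIN(credits)=3
  HI100: ids {3, 12, 23} → SUM(credits)=7, MIN(credits)=1
  MA110: ids {8, 21} → SUM(credits)=7, MIN(credits)=2
  PH150: ids {4, 6, 13, 17} → SUM(credits)=15, MIN(credits)=1

HI100 | 7 | 1 ; MA110 | 7 | 2 ; PH150 | 15 | 1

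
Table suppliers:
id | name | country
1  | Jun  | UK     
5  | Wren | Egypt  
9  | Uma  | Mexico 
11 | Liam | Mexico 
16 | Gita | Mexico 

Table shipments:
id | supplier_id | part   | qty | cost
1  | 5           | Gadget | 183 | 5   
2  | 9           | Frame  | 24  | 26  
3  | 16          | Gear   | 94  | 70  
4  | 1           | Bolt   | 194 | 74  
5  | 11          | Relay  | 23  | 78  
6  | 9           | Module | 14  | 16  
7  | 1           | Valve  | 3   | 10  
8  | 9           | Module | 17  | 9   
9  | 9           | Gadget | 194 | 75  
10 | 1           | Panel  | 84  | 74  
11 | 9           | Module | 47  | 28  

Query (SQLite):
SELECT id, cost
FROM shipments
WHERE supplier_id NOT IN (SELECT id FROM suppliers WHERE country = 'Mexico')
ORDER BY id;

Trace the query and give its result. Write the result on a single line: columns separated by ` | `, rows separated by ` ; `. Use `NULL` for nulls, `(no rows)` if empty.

Inner query: suppliers.id where country = 'Mexico'.
Outer: keep shipments rows whose supplier_id is not in that set.
Inner query → {9, 11, 16}

1 | 5 ; 4 | 74 ; 7 | 10 ; 10 | 74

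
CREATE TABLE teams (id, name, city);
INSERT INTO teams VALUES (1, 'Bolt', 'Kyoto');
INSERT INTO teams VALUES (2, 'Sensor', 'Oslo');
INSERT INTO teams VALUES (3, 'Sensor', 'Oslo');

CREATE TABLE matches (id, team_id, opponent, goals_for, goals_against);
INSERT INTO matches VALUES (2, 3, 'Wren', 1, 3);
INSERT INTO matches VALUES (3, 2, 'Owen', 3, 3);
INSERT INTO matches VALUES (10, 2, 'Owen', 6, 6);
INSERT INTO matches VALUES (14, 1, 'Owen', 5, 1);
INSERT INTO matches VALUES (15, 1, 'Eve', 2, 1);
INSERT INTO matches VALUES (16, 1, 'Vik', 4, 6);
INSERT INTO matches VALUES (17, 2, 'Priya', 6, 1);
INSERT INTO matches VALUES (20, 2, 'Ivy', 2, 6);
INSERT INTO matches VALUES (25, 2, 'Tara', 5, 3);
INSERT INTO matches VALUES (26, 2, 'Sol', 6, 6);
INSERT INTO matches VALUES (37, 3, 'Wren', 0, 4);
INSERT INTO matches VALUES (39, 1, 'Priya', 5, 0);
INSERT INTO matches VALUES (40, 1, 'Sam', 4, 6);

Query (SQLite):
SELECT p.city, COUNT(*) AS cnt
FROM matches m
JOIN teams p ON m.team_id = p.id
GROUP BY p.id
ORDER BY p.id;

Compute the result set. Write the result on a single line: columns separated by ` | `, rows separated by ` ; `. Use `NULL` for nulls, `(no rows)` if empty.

Join each matches row to its teams via team_id.
Group joined rows by teams.id; compute COUNT(*) per group.
  1: ids {14, 15, 16, 39, 40} → COUNT(*)=5
  2: ids {3, 10, 17, 20, 25, 26} → COUNT(*)=6
  3: ids {2, 37} → COUNT(*)=2

Kyoto | 5 ; Oslo | 6 ; Oslo | 2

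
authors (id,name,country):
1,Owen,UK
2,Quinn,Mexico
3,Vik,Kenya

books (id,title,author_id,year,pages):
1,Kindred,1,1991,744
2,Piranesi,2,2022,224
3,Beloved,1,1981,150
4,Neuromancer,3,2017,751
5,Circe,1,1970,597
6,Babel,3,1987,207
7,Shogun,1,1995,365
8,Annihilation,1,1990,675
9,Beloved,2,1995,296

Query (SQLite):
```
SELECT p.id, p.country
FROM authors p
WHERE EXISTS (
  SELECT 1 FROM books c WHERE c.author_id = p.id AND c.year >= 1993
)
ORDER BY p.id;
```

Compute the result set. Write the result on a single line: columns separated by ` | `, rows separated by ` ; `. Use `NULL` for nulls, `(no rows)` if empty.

1 | UK ; 2 | Mexico ; 3 | Kenya

For each authors row, check whether any books with matching author_id has year >= 1993.
Keep rows where that is true.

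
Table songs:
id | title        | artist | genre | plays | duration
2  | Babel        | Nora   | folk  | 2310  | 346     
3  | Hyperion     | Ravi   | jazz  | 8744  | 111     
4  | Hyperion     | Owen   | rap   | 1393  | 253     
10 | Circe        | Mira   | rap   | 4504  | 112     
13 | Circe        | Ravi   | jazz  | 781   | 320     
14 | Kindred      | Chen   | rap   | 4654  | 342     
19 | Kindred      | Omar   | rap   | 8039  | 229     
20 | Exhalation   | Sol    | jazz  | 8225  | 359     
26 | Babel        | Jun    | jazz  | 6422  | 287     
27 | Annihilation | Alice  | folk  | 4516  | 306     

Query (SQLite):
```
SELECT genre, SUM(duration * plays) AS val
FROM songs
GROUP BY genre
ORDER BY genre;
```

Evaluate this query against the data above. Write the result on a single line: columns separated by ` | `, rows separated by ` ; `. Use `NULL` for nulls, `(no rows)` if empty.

folk | 2181156 ; jazz | 6016393 ; rap | 4289476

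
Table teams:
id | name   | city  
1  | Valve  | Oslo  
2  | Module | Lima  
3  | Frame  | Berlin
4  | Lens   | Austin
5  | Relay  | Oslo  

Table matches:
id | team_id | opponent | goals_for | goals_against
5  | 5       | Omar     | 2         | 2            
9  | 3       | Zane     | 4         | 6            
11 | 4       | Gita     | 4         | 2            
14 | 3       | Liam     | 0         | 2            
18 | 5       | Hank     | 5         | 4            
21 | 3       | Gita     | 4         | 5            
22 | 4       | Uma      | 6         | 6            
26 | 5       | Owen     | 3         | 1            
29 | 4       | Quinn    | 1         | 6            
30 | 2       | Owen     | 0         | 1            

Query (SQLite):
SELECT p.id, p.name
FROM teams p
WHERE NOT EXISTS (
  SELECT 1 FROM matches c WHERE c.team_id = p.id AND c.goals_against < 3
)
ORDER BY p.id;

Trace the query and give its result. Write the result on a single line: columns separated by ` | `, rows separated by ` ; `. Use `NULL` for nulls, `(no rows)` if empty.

1 | Valve

For each teams row, check whether any matches with matching team_id has goals_against < 3.
Keep rows where that is false.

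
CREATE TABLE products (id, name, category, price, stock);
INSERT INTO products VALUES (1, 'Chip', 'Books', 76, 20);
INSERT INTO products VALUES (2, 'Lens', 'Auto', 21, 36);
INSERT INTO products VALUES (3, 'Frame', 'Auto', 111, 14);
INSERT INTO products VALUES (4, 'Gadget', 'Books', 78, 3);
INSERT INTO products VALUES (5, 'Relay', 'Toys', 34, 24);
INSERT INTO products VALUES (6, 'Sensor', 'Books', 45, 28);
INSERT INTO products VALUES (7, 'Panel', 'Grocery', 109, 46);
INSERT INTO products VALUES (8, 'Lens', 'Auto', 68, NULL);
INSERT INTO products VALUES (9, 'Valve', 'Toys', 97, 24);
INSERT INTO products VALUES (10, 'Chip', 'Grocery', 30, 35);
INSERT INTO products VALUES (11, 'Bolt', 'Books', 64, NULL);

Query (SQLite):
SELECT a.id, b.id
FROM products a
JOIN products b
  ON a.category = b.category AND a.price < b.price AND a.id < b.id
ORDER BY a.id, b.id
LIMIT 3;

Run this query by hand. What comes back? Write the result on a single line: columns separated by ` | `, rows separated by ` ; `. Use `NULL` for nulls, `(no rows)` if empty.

Pairs (a,b) with same category, a.price < b.price, a.id < b.id.
category groups: Auto:{2,3,8} Books:{1,4,6,11} Grocery:{7,10} Toys:{5,9}
Ordered by (a.id, b.id); first 3.

1 | 4 ; 2 | 3 ; 2 | 8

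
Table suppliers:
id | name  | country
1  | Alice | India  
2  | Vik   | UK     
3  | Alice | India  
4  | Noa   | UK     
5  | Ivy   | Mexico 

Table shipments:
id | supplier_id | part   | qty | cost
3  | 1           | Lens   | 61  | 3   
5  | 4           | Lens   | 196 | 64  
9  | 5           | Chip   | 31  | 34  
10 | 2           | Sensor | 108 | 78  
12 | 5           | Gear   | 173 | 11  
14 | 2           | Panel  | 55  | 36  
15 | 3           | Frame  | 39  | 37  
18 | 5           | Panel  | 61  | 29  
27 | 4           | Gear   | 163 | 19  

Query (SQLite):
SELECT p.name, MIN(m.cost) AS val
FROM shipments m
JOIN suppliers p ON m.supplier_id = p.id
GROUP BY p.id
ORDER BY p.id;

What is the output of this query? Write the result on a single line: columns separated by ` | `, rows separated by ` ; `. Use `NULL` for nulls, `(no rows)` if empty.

Alice | 3 ; Vik | 36 ; Alice | 37 ; Noa | 19 ; Ivy | 11

Join each shipments row to its suppliers via supplier_id.
Group joined rows by suppliers.id; compute MIN(m.cost) per group.
  1: ids {3} → MIN(m.cost)=3
  2: ids {10, 14} → MIN(m.cost)=36
  3: ids {15} → MIN(m.cost)=37
  4: ids {5, 27} → MIN(m.cost)=19
  5: ids {9, 12, 18} → MIN(m.cost)=11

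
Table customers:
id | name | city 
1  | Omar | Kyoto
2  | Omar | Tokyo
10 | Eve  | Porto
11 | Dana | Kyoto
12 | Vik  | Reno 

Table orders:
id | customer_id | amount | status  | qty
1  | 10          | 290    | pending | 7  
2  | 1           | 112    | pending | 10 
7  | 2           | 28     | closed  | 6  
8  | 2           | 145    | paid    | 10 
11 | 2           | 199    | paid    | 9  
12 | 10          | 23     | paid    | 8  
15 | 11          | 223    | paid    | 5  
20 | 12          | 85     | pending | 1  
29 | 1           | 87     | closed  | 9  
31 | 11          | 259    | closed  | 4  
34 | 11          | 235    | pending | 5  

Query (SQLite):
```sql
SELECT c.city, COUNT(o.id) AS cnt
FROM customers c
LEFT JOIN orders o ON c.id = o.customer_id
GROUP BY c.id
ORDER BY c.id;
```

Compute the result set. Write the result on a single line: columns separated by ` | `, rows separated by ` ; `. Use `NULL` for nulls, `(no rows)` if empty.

LEFT JOIN keeps every customers row; unmatched ones get NULL for orders columns.
Group by customers.id and compute COUNT(o.id). COUNT(col) of an all-NULL group is 0.
  1: ids {2, 29} → COUNT(o.id)=2
  2: ids {7, 8, 11} → COUNT(o.id)=3
  10: ids {1, 12} → COUNT(o.id)=2
  11: ids {15, 31, 34} → COUNT(o.id)=3
  12: ids {20} → COUNT(o.id)=1

Kyoto | 2 ; Tokyo | 3 ; Porto | 2 ; Kyoto | 3 ; Reno | 1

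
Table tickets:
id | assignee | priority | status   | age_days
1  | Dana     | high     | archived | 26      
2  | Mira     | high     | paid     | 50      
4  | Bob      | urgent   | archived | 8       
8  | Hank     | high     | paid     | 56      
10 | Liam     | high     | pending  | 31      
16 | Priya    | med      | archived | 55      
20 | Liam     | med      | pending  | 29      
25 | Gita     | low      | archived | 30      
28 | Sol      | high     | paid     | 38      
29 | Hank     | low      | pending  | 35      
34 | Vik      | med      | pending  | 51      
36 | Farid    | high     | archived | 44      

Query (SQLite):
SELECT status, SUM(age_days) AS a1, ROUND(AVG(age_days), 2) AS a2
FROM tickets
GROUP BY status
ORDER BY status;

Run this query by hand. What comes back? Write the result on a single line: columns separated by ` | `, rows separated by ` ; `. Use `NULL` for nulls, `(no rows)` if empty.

Group tickets by status.
Per group compute: SUM(age_days), ROUND(AVG(age_days), 2).
  archived: ids {1, 4, 16, 25, 36} → SUM(age_days)=163, ROUND(AVG(age_days), 2)=32.6
  paid: ids {2, 8, 28} → SUM(age_days)=144, ROUND(AVG(age_days), 2)=48
  pending: ids {10, 20, 29, 34} → SUM(age_days)=146, ROUND(AVG(age_days), 2)=36.5

archived | 163 | 32.6 ; paid | 144 | 48 ; pending | 146 | 36.5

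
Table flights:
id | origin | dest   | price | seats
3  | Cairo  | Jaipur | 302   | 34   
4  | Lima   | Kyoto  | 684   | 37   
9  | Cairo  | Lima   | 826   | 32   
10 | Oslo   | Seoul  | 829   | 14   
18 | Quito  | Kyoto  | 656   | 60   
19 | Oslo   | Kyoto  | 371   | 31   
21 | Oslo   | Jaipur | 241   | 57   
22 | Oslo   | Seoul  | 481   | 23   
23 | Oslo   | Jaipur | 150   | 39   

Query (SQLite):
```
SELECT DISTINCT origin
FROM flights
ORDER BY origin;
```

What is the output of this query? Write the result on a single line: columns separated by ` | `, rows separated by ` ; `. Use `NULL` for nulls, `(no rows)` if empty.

Collect distinct origin values from flights.

Cairo ; Lima ; Oslo ; Quito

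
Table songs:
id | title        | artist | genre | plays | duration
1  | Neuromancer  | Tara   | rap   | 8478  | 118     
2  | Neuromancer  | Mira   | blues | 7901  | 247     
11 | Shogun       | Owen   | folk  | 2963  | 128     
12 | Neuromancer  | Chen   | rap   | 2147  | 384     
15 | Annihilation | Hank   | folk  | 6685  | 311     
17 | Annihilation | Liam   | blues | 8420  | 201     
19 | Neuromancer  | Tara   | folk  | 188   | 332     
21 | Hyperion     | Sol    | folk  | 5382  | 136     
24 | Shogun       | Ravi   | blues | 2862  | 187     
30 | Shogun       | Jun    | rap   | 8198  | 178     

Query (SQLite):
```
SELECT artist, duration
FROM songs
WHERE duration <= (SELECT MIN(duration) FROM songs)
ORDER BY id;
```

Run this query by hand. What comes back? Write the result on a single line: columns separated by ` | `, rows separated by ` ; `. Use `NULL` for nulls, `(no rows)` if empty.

Tara | 118

Scalar subquery: MIN(duration) over all songs rows = 118.
Keep rows where duration <= that value.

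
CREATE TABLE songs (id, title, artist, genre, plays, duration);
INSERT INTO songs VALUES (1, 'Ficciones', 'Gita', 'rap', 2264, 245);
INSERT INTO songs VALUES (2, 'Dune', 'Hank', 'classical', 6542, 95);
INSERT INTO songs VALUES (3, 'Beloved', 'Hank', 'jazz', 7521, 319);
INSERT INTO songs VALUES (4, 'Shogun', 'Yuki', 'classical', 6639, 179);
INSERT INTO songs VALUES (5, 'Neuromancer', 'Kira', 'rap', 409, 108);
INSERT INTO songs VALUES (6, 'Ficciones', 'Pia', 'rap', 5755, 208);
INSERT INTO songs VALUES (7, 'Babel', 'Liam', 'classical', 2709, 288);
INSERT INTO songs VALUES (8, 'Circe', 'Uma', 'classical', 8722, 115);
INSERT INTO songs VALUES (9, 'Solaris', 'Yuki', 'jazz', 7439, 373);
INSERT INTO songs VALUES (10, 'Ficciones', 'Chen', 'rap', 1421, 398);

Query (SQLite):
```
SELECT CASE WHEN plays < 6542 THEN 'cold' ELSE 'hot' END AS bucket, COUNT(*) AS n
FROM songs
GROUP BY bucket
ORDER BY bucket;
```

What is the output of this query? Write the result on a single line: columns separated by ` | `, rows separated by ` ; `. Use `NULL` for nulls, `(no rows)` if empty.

Bucket rows by plays < 6542 → 'cold' else 'hot'; count each bucket.

cold | 5 ; hot | 5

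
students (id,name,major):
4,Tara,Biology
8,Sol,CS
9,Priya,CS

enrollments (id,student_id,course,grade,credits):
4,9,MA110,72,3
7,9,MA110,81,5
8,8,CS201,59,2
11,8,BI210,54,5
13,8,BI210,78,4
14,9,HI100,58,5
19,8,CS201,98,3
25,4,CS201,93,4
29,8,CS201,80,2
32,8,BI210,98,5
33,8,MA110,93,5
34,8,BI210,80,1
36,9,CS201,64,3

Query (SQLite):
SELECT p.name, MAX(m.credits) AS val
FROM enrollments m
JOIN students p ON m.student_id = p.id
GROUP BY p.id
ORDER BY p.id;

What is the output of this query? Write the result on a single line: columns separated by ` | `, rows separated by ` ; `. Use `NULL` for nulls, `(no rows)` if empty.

Join each enrollments row to its students via student_id.
Group joined rows by students.id; compute MAX(m.credits) per group.
  4: ids {25} → MAX(m.credits)=4
  8: ids {8, 11, 13, 19, 29, 32, 33, 34} → MAX(m.credits)=5
  9: ids {4, 7, 14, 36} → MAX(m.credits)=5

Tara | 4 ; Sol | 5 ; Priya | 5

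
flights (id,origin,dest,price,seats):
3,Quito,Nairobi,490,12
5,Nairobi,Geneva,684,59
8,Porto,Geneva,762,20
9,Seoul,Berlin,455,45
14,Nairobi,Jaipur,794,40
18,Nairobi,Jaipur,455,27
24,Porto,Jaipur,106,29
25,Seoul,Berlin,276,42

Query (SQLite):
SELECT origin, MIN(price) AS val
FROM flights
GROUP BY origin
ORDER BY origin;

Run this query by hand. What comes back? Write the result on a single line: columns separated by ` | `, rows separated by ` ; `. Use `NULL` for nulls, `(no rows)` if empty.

Partition flights by origin; compute MIN(price) within each group.
  Nairobi: ids {5, 14, 18} → MIN(price)=455
  Porto: ids {8, 24} → MIN(price)=106
  Quito: ids {3} → MIN(price)=490
  Seoul: ids {9, 25} → MIN(price)=276

Nairobi | 455 ; Porto | 106 ; Quito | 490 ; Seoul | 276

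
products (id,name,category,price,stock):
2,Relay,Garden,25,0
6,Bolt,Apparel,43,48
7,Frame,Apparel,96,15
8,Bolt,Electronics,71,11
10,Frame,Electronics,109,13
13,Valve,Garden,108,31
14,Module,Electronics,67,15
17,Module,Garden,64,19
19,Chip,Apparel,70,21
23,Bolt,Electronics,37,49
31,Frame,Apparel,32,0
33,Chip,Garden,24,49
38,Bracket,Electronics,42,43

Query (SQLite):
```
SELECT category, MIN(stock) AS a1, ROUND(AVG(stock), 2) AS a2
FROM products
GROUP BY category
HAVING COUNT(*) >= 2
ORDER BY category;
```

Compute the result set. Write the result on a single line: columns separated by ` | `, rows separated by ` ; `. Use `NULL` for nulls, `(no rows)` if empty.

Apparel | 0 | 21 ; Electronics | 11 | 26.2 ; Garden | 0 | 24.75

Group products by category.
Per group compute: MIN(stock), ROUND(AVG(stock), 2).
HAVING: drop groups with fewer than 2 rows.
  Apparel: ids {6, 7, 19, 31} → MIN(stock)=0, ROUND(AVG(stock), 2)=21
  Electronics: ids {8, 10, 14, 23, 38} → MIN(stock)=11, ROUND(AVG(stock), 2)=26.2
  Garden: ids {2, 13, 17, 33} → MIN(stock)=0, ROUND(AVG(stock), 2)=24.75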